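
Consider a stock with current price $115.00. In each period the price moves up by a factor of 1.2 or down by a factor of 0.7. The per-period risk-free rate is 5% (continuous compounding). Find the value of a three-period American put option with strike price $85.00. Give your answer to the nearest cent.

$4.15

Risk-neutral probability p = (e^0.05 − 0.7)/(1.2 − 0.7) = 0.3513/0.5000 = 0.7025
Terminal stock prices: S_uuu = 198.7, S_uud = 115.9, S_udd = 67.62, S_ddd = 39.44
Terminal payoffs (K − S): max(-113.7, 0) = 0, max(-30.92, 0) = 0, max(17.38, 0) = 17.38, max(45.56, 0) = 45.56
Node uu (S = 165.6): continuation = e^(−0.05)·[0.7025·0.0000 + 0.2975·0.0000] = 0.0000; exercise value = 0.0000 ≤ continuation, so V_uu = 0.0000
Node ud (S = 96.6): continuation = e^(−0.05)·[0.7025·0.0000 + 0.2975·17.3800] = 4.9177; exercise value = 0.0000 ≤ continuation, so V_ud = 4.9177
Node dd (S = 56.35): continuation = e^(−0.05)·[0.7025·17.3800 + 0.2975·45.5550] = 24.5045; exercise value = 28.6500 > continuation, so V_dd = 28.6500 (exercise)
Node u (S = 138): continuation = e^(−0.05)·[0.7025·0.0000 + 0.2975·4.9177] = 1.3915; exercise value = 0.0000 ≤ continuation, so V_u = 1.3915
Node d (S = 80.5): continuation = e^(−0.05)·[0.7025·4.9177 + 0.2975·28.6500] = 11.3929; exercise value = 4.5000 ≤ continuation, so V_d = 11.3929
Node 0 (S = 115): continuation = e^(−0.05)·[0.7025·1.3915 + 0.2975·11.3929] = 4.1535; exercise value = 0.0000 ≤ continuation, so V_0 = 4.1535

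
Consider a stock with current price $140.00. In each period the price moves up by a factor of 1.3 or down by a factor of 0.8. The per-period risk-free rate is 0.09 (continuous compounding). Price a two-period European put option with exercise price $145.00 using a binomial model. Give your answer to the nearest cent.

Risk-neutral probability p = (e^0.09 − 0.8)/(1.3 − 0.8) = 0.2942/0.5000 = 0.5883
Terminal stock prices: S_uu = 236.6, S_ud = 145.6, S_dd = 89.6
Terminal payoffs (K − S): max(-91.6, 0) = 0, max(-0.6, 0) = 0, max(55.4, 0) = 55.4
Node u (S = 182): V_u = e^(−0.09)·[0.5883·0.0000 + 0.4117·0.0000] = 0.0000
Node d (S = 112): V_d = e^(−0.09)·[0.5883·0.0000 + 0.4117·55.4000] = 20.8426
Node 0 (S = 140): V_0 = e^(−0.09)·[0.5883·0.0000 + 0.4117·20.8426] = 7.8414

$7.84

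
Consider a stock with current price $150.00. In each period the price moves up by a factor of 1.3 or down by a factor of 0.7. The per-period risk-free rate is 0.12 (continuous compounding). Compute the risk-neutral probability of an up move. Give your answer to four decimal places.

p = 0.7125

Risk-neutral probability p = (e^0.12 − 0.7)/(1.3 − 0.7) = 0.4275/0.6000 = 0.7125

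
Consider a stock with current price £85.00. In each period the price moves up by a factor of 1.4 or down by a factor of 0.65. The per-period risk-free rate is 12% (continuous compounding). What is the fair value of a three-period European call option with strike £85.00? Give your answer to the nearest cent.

Risk-neutral probability p = (e^0.12 − 0.65)/(1.4 − 0.65) = 0.4775/0.7500 = 0.6367
Terminal stock prices: S_uuu = 233.2, S_uud = 108.3, S_udd = 50.28, S_ddd = 23.34
Terminal payoffs (S − K): max(148.2, 0) = 148.2, max(23.29, 0) = 23.29, max(-34.72, 0) = 0, max(-61.66, 0) = 0
Node uu (S = 166.6): V_uu = e^(−0.12)·[0.6367·148.2400 + 0.3633·23.2900] = 91.2118
Node ud (S = 77.35): V_ud = e^(−0.12)·[0.6367·23.2900 + 0.3633·0.0000] = 13.1511
Node dd (S = 35.91): V_dd = e^(−0.12)·[0.6367·0.0000 + 0.3633·0.0000] = 0.0000
Node u (S = 119): V_u = e^(−0.12)·[0.6367·91.2118 + 0.3633·13.1511] = 55.7424
Node d (S = 55.25): V_d = e^(−0.12)·[0.6367·13.1511 + 0.3633·0.0000] = 7.4260
Node 0 (S = 85): V_0 = e^(−0.12)·[0.6367·55.7424 + 0.3633·7.4260] = 33.8691

£33.87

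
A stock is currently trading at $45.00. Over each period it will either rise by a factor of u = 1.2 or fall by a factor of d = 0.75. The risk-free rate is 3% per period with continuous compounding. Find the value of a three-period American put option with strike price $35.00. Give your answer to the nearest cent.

Risk-neutral probability p = (e^0.03 − 0.75)/(1.2 − 0.75) = 0.2805/0.4500 = 0.6232
Terminal stock prices: S_uuu = 77.76, S_uud = 48.6, S_udd = 30.38, S_ddd = 18.98
Terminal payoffs (K − S): max(-42.76, 0) = 0, max(-13.6, 0) = 0, max(4.625, 0) = 4.625, max(16.02, 0) = 16.02
Node uu (S = 64.8): continuation = e^(−0.03)·[0.6232·0.0000 + 0.3768·0.0000] = 0.0000; exercise value = 0.0000 ≤ continuation, so V_uu = 0.0000
Node ud (S = 40.5): continuation = e^(−0.03)·[0.6232·0.0000 + 0.3768·4.6250] = 1.6911; exercise value = 0.0000 ≤ continuation, so V_ud = 1.6911
Node dd (S = 25.31): continuation = e^(−0.03)·[0.6232·4.6250 + 0.3768·16.0156] = 8.6531; exercise value = 9.6875 > continuation, so V_dd = 9.6875 (exercise)
Node u (S = 54): continuation = e^(−0.03)·[0.6232·0.0000 + 0.3768·1.6911] = 0.6183; exercise value = 0.0000 ≤ continuation, so V_u = 0.6183
Node d (S = 33.75): continuation = e^(−0.03)·[0.6232·1.6911 + 0.3768·9.6875] = 4.5648; exercise value = 1.2500 ≤ continuation, so V_d = 4.5648
Node 0 (S = 45): continuation = e^(−0.03)·[0.6232·0.6183 + 0.3768·4.5648] = 2.0430; exercise value = 0.0000 ≤ continuation, so V_0 = 2.0430

$2.04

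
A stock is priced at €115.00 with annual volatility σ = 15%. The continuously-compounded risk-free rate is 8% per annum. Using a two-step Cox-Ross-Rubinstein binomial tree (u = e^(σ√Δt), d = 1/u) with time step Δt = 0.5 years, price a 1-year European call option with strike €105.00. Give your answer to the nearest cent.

€19.31

CRR parameters: u = e^(σ√Δt) = e^(0.15·√0.5) = 1.1119, d = 1/u = 0.8994
Per-period rate: rΔt = 0.08·0.5 = 0.04, so R = e^0.04 = 1.0408
Risk-neutral probability p = (e^0.04 − 0.8994)/(1.1119 − 0.8994) = 0.1414/0.2125 = 0.6655
Terminal stock prices: S_uu = 142.2, S_ud = 115, S_dd = 93.02
Terminal payoffs (S − K): max(37.18, 0) = 37.18, max(10, 0) = 10, max(-11.98, 0) = 0
Node u (S = 127.9): V_u = e^(−0.04)·[0.6655·37.1758 + 0.3345·10.0000] = 26.9851
Node d (S = 103.4): V_d = e^(−0.04)·[0.6655·10.0000 + 0.3345·0.0000] = 6.3944
Node 0 (S = 115): V_0 = e^(−0.04)·[0.6655·26.9851 + 0.3345·6.3944] = 19.3101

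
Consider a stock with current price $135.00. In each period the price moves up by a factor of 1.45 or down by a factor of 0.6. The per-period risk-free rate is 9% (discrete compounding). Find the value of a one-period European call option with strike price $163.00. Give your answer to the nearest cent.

$17.32

Risk-neutral probability p = (1 + 0.09 − 0.6)/(1.45 − 0.6) = 0.4900/0.8500 = 0.5765
Terminal stock prices: S_u = 195.8, S_d = 81
Terminal payoffs (S − K): max(32.75, 0) = 32.75, max(-82, 0) = 0
Node 0 (S = 135): V_0 = 1/1.09·[0.5765·32.7500 + 0.4235·0.0000] = 17.3206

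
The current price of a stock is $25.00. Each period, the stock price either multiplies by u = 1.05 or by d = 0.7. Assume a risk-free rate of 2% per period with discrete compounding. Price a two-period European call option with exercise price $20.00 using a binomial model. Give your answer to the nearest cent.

Risk-neutral probability p = (1 + 0.02 − 0.7)/(1.05 − 0.7) = 0.3200/0.3500 = 0.9143
Terminal stock prices: S_uu = 27.56, S_ud = 18.38, S_dd = 12.25
Terminal payoffs (S − K): max(7.562, 0) = 7.562, max(-1.625, 0) = 0, max(-7.75, 0) = 0
Node u (S = 26.25): V_u = 1/1.02·[0.9143·7.5625 + 0.0857·0.0000] = 6.7787
Node d (S = 17.5): V_d = 1/1.02·[0.9143·0.0000 + 0.0857·0.0000] = 0.0000
Node 0 (S = 25): V_0 = 1/1.02·[0.9143·6.7787 + 0.0857·0.0000] = 6.0762

$6.08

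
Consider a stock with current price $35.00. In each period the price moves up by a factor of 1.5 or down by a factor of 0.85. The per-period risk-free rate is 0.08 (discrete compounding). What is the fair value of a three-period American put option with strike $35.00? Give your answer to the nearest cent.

$3.48

Risk-neutral probability p = (1 + 0.08 − 0.85)/(1.5 − 0.85) = 0.2300/0.6500 = 0.3538
Terminal stock prices: S_uuu = 118.1, S_uud = 66.94, S_udd = 37.93, S_ddd = 21.49
Terminal payoffs (K − S): max(-83.12, 0) = 0, max(-31.94, 0) = 0, max(-2.931, 0) = 0, max(13.51, 0) = 13.51
Node uu (S = 78.75): continuation = 1/1.08·[0.3538·0.0000 + 0.6462·0.0000] = 0.0000; exercise value = 0.0000 ≤ continuation, so V_uu = 0.0000
Node ud (S = 44.62): continuation = 1/1.08·[0.3538·0.0000 + 0.6462·0.0000] = 0.0000; exercise value = 0.0000 ≤ continuation, so V_ud = 0.0000
Node dd (S = 25.29): continuation = 1/1.08·[0.3538·0.0000 + 0.6462·13.5056] = 8.0803; exercise value = 9.7125 > continuation, so V_dd = 9.7125 (exercise)
Node u (S = 52.5): continuation = 1/1.08·[0.3538·0.0000 + 0.6462·0.0000] = 0.0000; exercise value = 0.0000 ≤ continuation, so V_u = 0.0000
Node d (S = 29.75): continuation = 1/1.08·[0.3538·0.0000 + 0.6462·9.7125] = 5.8109; exercise value = 5.2500 ≤ continuation, so V_d = 5.8109
Node 0 (S = 35): continuation = 1/1.08·[0.3538·0.0000 + 0.6462·5.8109] = 3.4766; exercise value = 0.0000 ≤ continuation, so V_0 = 3.4766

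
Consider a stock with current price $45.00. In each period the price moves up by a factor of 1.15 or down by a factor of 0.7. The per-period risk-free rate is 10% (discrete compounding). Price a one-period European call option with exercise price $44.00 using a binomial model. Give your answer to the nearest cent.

$6.26

Risk-neutral probability p = (1 + 0.1 − 0.7)/(1.15 − 0.7) = 0.4000/0.4500 = 0.8889
Terminal stock prices: S_u = 51.75, S_d = 31.5
Terminal payoffs (S − K): max(7.75, 0) = 7.75, max(-12.5, 0) = 0
Node 0 (S = 45): V_0 = 1/1.1·[0.8889·7.7500 + 0.1111·0.0000] = 6.2626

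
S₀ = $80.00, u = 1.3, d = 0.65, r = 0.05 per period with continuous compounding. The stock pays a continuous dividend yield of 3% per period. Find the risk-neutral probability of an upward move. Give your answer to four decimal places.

p = 0.5695

Per-period risk-free factor R = e^0.05 = 1.0513; dividend-adjusted growth = e^(0.05−0.03) = 1.0202.
Risk-neutral probability p = (1.0202 − 0.65)/(1.3 − 0.65) = 0.3702/0.6500 = 0.5695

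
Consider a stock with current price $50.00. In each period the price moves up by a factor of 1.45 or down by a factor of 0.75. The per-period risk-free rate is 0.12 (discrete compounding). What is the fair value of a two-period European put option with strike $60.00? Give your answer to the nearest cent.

Risk-neutral probability p = (1 + 0.12 − 0.75)/(1.45 − 0.75) = 0.3700/0.7000 = 0.5286
Terminal stock prices: S_uu = 105.1, S_ud = 54.38, S_dd = 28.12
Terminal payoffs (K − S): max(-45.12, 0) = 0, max(5.625, 0) = 5.625, max(31.88, 0) = 31.88
Node u (S = 72.5): V_u = 1/1.12·[0.5286·0.0000 + 0.4714·5.6250] = 2.3677
Node d (S = 37.5): V_d = 1/1.12·[0.5286·5.6250 + 0.4714·31.8750] = 16.0714
Node 0 (S = 50): V_0 = 1/1.12·[0.5286·2.3677 + 0.4714·16.0714] = 7.8822

$7.88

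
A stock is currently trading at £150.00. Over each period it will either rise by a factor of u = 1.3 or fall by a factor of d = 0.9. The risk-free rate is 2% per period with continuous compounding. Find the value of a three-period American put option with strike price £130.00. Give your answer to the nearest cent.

Risk-neutral probability p = (e^0.02 − 0.9)/(1.3 − 0.9) = 0.1202/0.4000 = 0.3005
Terminal stock prices: S_uuu = 329.6, S_uud = 228.2, S_udd = 158, S_ddd = 109.4
Terminal payoffs (K − S): max(-199.6, 0) = 0, max(-98.15, 0) = 0, max(-27.95, 0) = 0, max(20.65, 0) = 20.65
Node uu (S = 253.5): continuation = e^(−0.02)·[0.3005·0.0000 + 0.6995·0.0000] = 0.0000; exercise value = 0.0000 ≤ continuation, so V_uu = 0.0000
Node ud (S = 175.5): continuation = e^(−0.02)·[0.3005·0.0000 + 0.6995·0.0000] = 0.0000; exercise value = 0.0000 ≤ continuation, so V_ud = 0.0000
Node dd (S = 121.5): continuation = e^(−0.02)·[0.3005·0.0000 + 0.6995·20.6500] = 14.1586; exercise value = 8.5000 ≤ continuation, so V_dd = 14.1586
Node u (S = 195): continuation = e^(−0.02)·[0.3005·0.0000 + 0.6995·0.0000] = 0.0000; exercise value = 0.0000 ≤ continuation, so V_u = 0.0000
Node d (S = 135): continuation = e^(−0.02)·[0.3005·0.0000 + 0.6995·14.1586] = 9.7078; exercise value = 0.0000 ≤ continuation, so V_d = 9.7078
Node 0 (S = 150): continuation = e^(−0.02)·[0.3005·0.0000 + 0.6995·9.7078] = 6.6561; exercise value = 0.0000 ≤ continuation, so V_0 = 6.6561

£6.66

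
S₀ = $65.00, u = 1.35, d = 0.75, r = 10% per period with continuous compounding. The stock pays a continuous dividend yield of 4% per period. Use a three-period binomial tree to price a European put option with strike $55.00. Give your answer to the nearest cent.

Per-period risk-free factor R = e^0.1 = 1.1052; dividend-adjusted growth = e^(0.1−0.04) = 1.0618.
Risk-neutral probability p = (1.0618 − 0.75)/(1.35 − 0.75) = 0.3118/0.6000 = 0.5197
Terminal stock prices: S_uuu = 159.9, S_uud = 88.85, S_udd = 49.36, S_ddd = 27.42
Terminal payoffs (K − S): max(-104.9, 0) = 0, max(-33.85, 0) = 0, max(5.641, 0) = 5.641, max(27.58, 0) = 27.58
Node uu (S = 118.5): V_uu = e^(−0.1)·[0.5197·0.0000 + 0.4803·0.0000] = 0.0000
Node ud (S = 65.81): V_ud = e^(−0.1)·[0.5197·0.0000 + 0.4803·5.6406] = 2.4512
Node dd (S = 36.56): V_dd = e^(−0.1)·[0.5197·5.6406 + 0.4803·27.5781] = 14.6372
Node u (S = 87.75): V_u = e^(−0.1)·[0.5197·0.0000 + 0.4803·2.4512] = 1.0652
Node d (S = 48.75): V_d = e^(−0.1)·[0.5197·2.4512 + 0.4803·14.6372] = 7.5136
Node 0 (S = 65): V_0 = e^(−0.1)·[0.5197·1.0652 + 0.4803·7.5136] = 3.7661

$3.77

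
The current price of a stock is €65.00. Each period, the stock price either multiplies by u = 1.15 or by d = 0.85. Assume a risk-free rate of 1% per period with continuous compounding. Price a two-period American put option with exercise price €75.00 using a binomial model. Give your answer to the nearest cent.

€11.92

Risk-neutral probability p = (e^0.01 − 0.85)/(1.15 − 0.85) = 0.1601/0.3000 = 0.5335
Terminal stock prices: S_uu = 85.96, S_ud = 63.54, S_dd = 46.96
Terminal payoffs (K − S): max(-10.96, 0) = 0, max(11.46, 0) = 11.46, max(28.04, 0) = 28.04
Node u (S = 74.75): continuation = e^(−0.01)·[0.5335·0.0000 + 0.4665·11.4625] = 5.2940; exercise value = 0.2500 ≤ continuation, so V_u = 5.2940
Node d (S = 55.25): continuation = e^(−0.01)·[0.5335·11.4625 + 0.4665·28.0375] = 19.0037; exercise value = 19.7500 > continuation, so V_d = 19.7500 (exercise)
Node 0 (S = 65): continuation = e^(−0.01)·[0.5335·5.2940 + 0.4665·19.7500] = 11.9180; exercise value = 10.0000 ≤ continuation, so V_0 = 11.9180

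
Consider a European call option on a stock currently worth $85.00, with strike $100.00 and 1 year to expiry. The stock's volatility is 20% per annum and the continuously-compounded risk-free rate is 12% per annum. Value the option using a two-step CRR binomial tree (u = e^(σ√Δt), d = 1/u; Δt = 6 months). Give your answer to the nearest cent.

CRR parameters: u = e^(σ√Δt) = e^(0.2·√0.5) = 1.1519, d = 1/u = 0.8681
Per-period rate: rΔt = 0.12·0.5 = 0.06, so R = e^0.06 = 1.0618
Risk-neutral probability p = (e^0.06 − 0.8681)/(1.1519 − 0.8681) = 0.1937/0.2838 = 0.6826
Terminal stock prices: S_uu = 112.8, S_ud = 85, S_dd = 64.06
Terminal payoffs (S − K): max(12.79, 0) = 12.79, max(-15, 0) = 0, max(-35.94, 0) = 0
Node u (S = 97.91): V_u = e^(−0.06)·[0.6826·12.7862 + 0.3174·0.0000] = 8.2196
Node d (S = 73.79): V_d = e^(−0.06)·[0.6826·0.0000 + 0.3174·0.0000] = 0.0000
Node 0 (S = 85): V_0 = e^(−0.06)·[0.6826·8.2196 + 0.3174·0.0000] = 5.2840

$5.28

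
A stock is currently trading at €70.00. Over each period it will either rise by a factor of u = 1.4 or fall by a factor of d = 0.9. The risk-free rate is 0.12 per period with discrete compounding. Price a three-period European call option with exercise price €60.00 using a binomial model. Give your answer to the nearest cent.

€28.41

Risk-neutral probability p = (1 + 0.12 − 0.9)/(1.4 − 0.9) = 0.2200/0.5000 = 0.4400
Terminal stock prices: S_uuu = 192.1, S_uud = 123.5, S_udd = 79.38, S_ddd = 51.03
Terminal payoffs (S − K): max(132.1, 0) = 132.1, max(63.48, 0) = 63.48, max(19.38, 0) = 19.38, max(-8.97, 0) = 0
Node uu (S = 137.2): V_uu = 1/1.12·[0.4400·132.0800 + 0.5600·63.4800] = 83.6286
Node ud (S = 88.2): V_ud = 1/1.12·[0.4400·63.4800 + 0.5600·19.3800] = 34.6286
Node dd (S = 56.7): V_dd = 1/1.12·[0.4400·19.3800 + 0.5600·0.0000] = 7.6136
Node u (S = 98): V_u = 1/1.12·[0.4400·83.6286 + 0.5600·34.6286] = 50.1684
Node d (S = 63): V_d = 1/1.12·[0.4400·34.6286 + 0.5600·7.6136] = 17.4109
Node 0 (S = 70): V_0 = 1/1.12·[0.4400·50.1684 + 0.5600·17.4109] = 28.4144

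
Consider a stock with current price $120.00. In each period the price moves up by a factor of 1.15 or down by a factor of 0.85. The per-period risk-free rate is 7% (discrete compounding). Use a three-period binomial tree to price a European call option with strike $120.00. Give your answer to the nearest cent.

$25.35

Risk-neutral probability p = (1 + 0.07 − 0.85)/(1.15 − 0.85) = 0.2200/0.3000 = 0.7333
Terminal stock prices: S_uuu = 182.5, S_uud = 134.9, S_udd = 99.7, S_ddd = 73.69
Terminal payoffs (S − K): max(62.5, 0) = 62.5, max(14.89, 0) = 14.89, max(-20.3, 0) = 0, max(-46.31, 0) = 0
Node uu (S = 158.7): V_uu = 1/1.07·[0.7333·62.5050 + 0.2667·14.8950] = 46.5505
Node ud (S = 117.3): V_ud = 1/1.07·[0.7333·14.8950 + 0.2667·0.0000] = 10.2084
Node dd (S = 86.7): V_dd = 1/1.07·[0.7333·0.0000 + 0.2667·0.0000] = 0.0000
Node u (S = 138): V_u = 1/1.07·[0.7333·46.5505 + 0.2667·10.2084] = 34.4479
Node d (S = 102): V_d = 1/1.07·[0.7333·10.2084 + 0.2667·0.0000] = 6.9964
Node 0 (S = 120): V_0 = 1/1.07·[0.7333·34.4479 + 0.2667·6.9964] = 25.3528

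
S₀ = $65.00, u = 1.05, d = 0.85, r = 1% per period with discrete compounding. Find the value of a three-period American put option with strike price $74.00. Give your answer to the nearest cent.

Risk-neutral probability p = (1 + 0.01 − 0.85)/(1.05 − 0.85) = 0.1600/0.2000 = 0.8000
Terminal stock prices: S_uuu = 75.25, S_uud = 60.91, S_udd = 49.31, S_ddd = 39.92
Terminal payoffs (K − S): max(-1.246, 0) = 0, max(13.09, 0) = 13.09, max(24.69, 0) = 24.69, max(34.08, 0) = 34.08
Node uu (S = 71.66): continuation = 1/1.01·[0.8000·0.0000 + 0.2000·13.0869] = 2.5915; exercise value = 2.3375 ≤ continuation, so V_uu = 2.5915
Node ud (S = 58.01): continuation = 1/1.01·[0.8000·13.0869 + 0.2000·24.6894] = 15.2548; exercise value = 15.9875 > continuation, so V_ud = 15.9875 (exercise)
Node dd (S = 46.96): continuation = 1/1.01·[0.8000·24.6894 + 0.2000·34.0819] = 26.3048; exercise value = 27.0375 > continuation, so V_dd = 27.0375 (exercise)
Node u (S = 68.25): continuation = 1/1.01·[0.8000·2.5915 + 0.2000·15.9875] = 5.2185; exercise value = 5.7500 > continuation, so V_u = 5.7500 (exercise)
Node d (S = 55.25): continuation = 1/1.01·[0.8000·15.9875 + 0.2000·27.0375] = 18.0173; exercise value = 18.7500 > continuation, so V_d = 18.7500 (exercise)
Node 0 (S = 65): continuation = 1/1.01·[0.8000·5.7500 + 0.2000·18.7500] = 8.2673; exercise value = 9.0000 > continuation, so V_0 = 9.0000 (exercise)

$9.00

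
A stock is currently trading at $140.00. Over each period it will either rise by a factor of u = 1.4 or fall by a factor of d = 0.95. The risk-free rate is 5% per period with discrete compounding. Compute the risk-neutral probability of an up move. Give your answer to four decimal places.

p = 0.2222

Risk-neutral probability p = (1 + 0.05 − 0.95)/(1.4 − 0.95) = 0.1000/0.4500 = 0.2222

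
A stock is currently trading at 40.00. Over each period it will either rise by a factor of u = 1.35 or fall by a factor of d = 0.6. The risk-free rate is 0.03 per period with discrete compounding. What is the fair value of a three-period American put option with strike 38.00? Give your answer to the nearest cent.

7.60

Risk-neutral probability p = (1 + 0.03 − 0.6)/(1.35 − 0.6) = 0.4300/0.7500 = 0.5733
Terminal stock prices: S_uuu = 98.42, S_uud = 43.74, S_udd = 19.44, S_ddd = 8.64
Terminal payoffs (K − S): max(-60.42, 0) = 0, max(-5.74, 0) = 0, max(18.56, 0) = 18.56, max(29.36, 0) = 29.36
Node uu (S = 72.9): continuation = 1/1.03·[0.5733·0.0000 + 0.4267·0.0000] = 0.0000; exercise value = 0.0000 ≤ continuation, so V_uu = 0.0000
Node ud (S = 32.4): continuation = 1/1.03·[0.5733·0.0000 + 0.4267·18.5600] = 7.6883; exercise value = 5.6000 ≤ continuation, so V_ud = 7.6883
Node dd (S = 14.4): continuation = 1/1.03·[0.5733·18.5600 + 0.4267·29.3600] = 22.4932; exercise value = 23.6000 > continuation, so V_dd = 23.6000 (exercise)
Node u (S = 54): continuation = 1/1.03·[0.5733·0.0000 + 0.4267·7.6883] = 3.1848; exercise value = 0.0000 ≤ continuation, so V_u = 3.1848
Node d (S = 24): continuation = 1/1.03·[0.5733·7.6883 + 0.4267·23.6000] = 14.0556; exercise value = 14.0000 ≤ continuation, so V_d = 14.0556
Node 0 (S = 40): continuation = 1/1.03·[0.5733·3.1848 + 0.4267·14.0556] = 7.5952; exercise value = 0.0000 ≤ continuation, so V_0 = 7.5952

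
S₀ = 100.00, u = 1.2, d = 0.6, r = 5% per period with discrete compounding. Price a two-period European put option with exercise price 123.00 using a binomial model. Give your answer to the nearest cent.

Risk-neutral probability p = (1 + 0.05 − 0.6)/(1.2 − 0.6) = 0.4500/0.6000 = 0.7500
Terminal stock prices: S_uu = 144, S_ud = 72, S_dd = 36
Terminal payoffs (K − S): max(-21, 0) = 0, max(51, 0) = 51, max(87, 0) = 87
Node u (S = 120): V_u = 1/1.05·[0.7500·0.0000 + 0.2500·51.0000] = 12.1429
Node d (S = 60): V_d = 1/1.05·[0.7500·51.0000 + 0.2500·87.0000] = 57.1429
Node 0 (S = 100): V_0 = 1/1.05·[0.7500·12.1429 + 0.2500·57.1429] = 22.2789

22.28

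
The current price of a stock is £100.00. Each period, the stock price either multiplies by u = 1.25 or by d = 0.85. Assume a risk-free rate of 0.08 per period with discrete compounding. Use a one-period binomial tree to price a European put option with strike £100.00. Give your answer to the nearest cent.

Risk-neutral probability p = (1 + 0.08 − 0.85)/(1.25 − 0.85) = 0.2300/0.4000 = 0.5750
Terminal stock prices: S_u = 125, S_d = 85
Terminal payoffs (K − S): max(-25, 0) = 0, max(15, 0) = 15
Node 0 (S = 100): V_0 = 1/1.08·[0.5750·0.0000 + 0.4250·15.0000] = 5.9028

£5.90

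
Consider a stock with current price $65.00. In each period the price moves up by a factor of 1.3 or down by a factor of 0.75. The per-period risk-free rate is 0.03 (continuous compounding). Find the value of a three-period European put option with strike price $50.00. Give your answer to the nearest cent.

$3.26

Risk-neutral probability p = (e^0.03 − 0.75)/(1.3 − 0.75) = 0.2805/0.5500 = 0.5099
Terminal stock prices: S_uuu = 142.8, S_uud = 82.39, S_udd = 47.53, S_ddd = 27.42
Terminal payoffs (K − S): max(-92.81, 0) = 0, max(-32.39, 0) = 0, max(2.469, 0) = 2.469, max(22.58, 0) = 22.58
Node uu (S = 109.9): V_uu = e^(−0.03)·[0.5099·0.0000 + 0.4901·0.0000] = 0.0000
Node ud (S = 63.38): V_ud = e^(−0.03)·[0.5099·0.0000 + 0.4901·2.4688] = 1.1741
Node dd (S = 36.56): V_dd = e^(−0.03)·[0.5099·2.4688 + 0.4901·22.5781] = 11.9598
Node u (S = 84.5): V_u = e^(−0.03)·[0.5099·0.0000 + 0.4901·1.1741] = 0.5584
Node d (S = 48.75): V_d = e^(−0.03)·[0.5099·1.1741 + 0.4901·11.9598] = 6.2691
Node 0 (S = 65): V_0 = e^(−0.03)·[0.5099·0.5584 + 0.4901·6.2691] = 3.2579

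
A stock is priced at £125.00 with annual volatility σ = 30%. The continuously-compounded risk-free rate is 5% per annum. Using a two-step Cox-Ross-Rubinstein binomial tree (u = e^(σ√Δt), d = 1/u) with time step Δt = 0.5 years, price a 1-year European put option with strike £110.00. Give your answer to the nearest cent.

£6.54

CRR parameters: u = e^(σ√Δt) = e^(0.3·√0.5) = 1.2363, d = 1/u = 0.8089
Per-period rate: rΔt = 0.05·0.5 = 0.025, so R = e^0.025 = 1.0253
Risk-neutral probability p = (e^0.025 − 0.8089)/(1.2363 − 0.8089) = 0.2165/0.4275 = 0.5064
Terminal stock prices: S_uu = 191.1, S_ud = 125, S_dd = 81.78
Terminal payoffs (K − S): max(-81.06, 0) = 0, max(-15, 0) = 0, max(28.22, 0) = 28.22
Node u (S = 154.5): V_u = e^(−0.025)·[0.5064·0.0000 + 0.4936·0.0000] = 0.0000
Node d (S = 101.1): V_d = e^(−0.025)·[0.5064·0.0000 + 0.4936·28.2186] = 13.5851
Node 0 (S = 125): V_0 = e^(−0.025)·[0.5064·0.0000 + 0.4936·13.5851] = 6.5402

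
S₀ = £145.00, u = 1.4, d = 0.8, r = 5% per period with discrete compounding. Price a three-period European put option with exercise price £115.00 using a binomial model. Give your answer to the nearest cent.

Risk-neutral probability p = (1 + 0.05 − 0.8)/(1.4 − 0.8) = 0.2500/0.6000 = 0.4167
Terminal stock prices: S_uuu = 397.9, S_uud = 227.4, S_udd = 129.9, S_ddd = 74.24
Terminal payoffs (K − S): max(-282.9, 0) = 0, max(-112.4, 0) = 0, max(-14.92, 0) = 0, max(40.76, 0) = 40.76
Node uu (S = 284.2): V_uu = 1/1.05·[0.4167·0.0000 + 0.5833·0.0000] = 0.0000
Node ud (S = 162.4): V_ud = 1/1.05·[0.4167·0.0000 + 0.5833·0.0000] = 0.0000
Node dd (S = 92.8): V_dd = 1/1.05·[0.4167·0.0000 + 0.5833·40.7600] = 22.6444
Node u (S = 203): V_u = 1/1.05·[0.4167·0.0000 + 0.5833·0.0000] = 0.0000
Node d (S = 116): V_d = 1/1.05·[0.4167·0.0000 + 0.5833·22.6444] = 12.5802
Node 0 (S = 145): V_0 = 1/1.05·[0.4167·0.0000 + 0.5833·12.5802] = 6.9890

£6.99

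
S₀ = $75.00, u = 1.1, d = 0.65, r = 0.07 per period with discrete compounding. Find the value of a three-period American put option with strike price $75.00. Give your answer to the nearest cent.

Risk-neutral probability p = (1 + 0.07 − 0.65)/(1.1 − 0.65) = 0.4200/0.4500 = 0.9333
Terminal stock prices: S_uuu = 99.83, S_uud = 58.99, S_udd = 34.86, S_ddd = 20.6
Terminal payoffs (K − S): max(-24.83, 0) = 0, max(16.01, 0) = 16.01, max(40.14, 0) = 40.14, max(54.4, 0) = 54.4
Node uu (S = 90.75): continuation = 1/1.07·[0.9333·0.0000 + 0.0667·16.0125] = 0.9977; exercise value = 0.0000 ≤ continuation, so V_uu = 0.9977
Node ud (S = 53.62): continuation = 1/1.07·[0.9333·16.0125 + 0.0667·40.1437] = 16.4685; exercise value = 21.3750 > continuation, so V_ud = 21.3750 (exercise)
Node dd (S = 31.69): continuation = 1/1.07·[0.9333·40.1437 + 0.0667·54.4031] = 38.4060; exercise value = 43.3125 > continuation, so V_dd = 43.3125 (exercise)
Node u (S = 82.5): continuation = 1/1.07·[0.9333·0.9977 + 0.0667·21.3750] = 2.2020; exercise value = 0.0000 ≤ continuation, so V_u = 2.2020
Node d (S = 48.75): continuation = 1/1.07·[0.9333·21.3750 + 0.0667·43.3125] = 21.3435; exercise value = 26.2500 > continuation, so V_d = 26.2500 (exercise)
Node 0 (S = 75): continuation = 1/1.07·[0.9333·2.2020 + 0.0667·26.2500] = 3.5563; exercise value = 0.0000 ≤ continuation, so V_0 = 3.5563

$3.56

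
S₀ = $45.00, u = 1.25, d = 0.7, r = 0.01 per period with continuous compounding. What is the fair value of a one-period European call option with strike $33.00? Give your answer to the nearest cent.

Risk-neutral probability p = (e^0.01 − 0.7)/(1.25 − 0.7) = 0.3101/0.5500 = 0.5637
Terminal stock prices: S_u = 56.25, S_d = 31.5
Terminal payoffs (S − K): max(23.25, 0) = 23.25, max(-1.5, 0) = 0
Node 0 (S = 45): V_0 = e^(−0.01)·[0.5637·23.2500 + 0.4363·0.0000] = 12.9763

$12.98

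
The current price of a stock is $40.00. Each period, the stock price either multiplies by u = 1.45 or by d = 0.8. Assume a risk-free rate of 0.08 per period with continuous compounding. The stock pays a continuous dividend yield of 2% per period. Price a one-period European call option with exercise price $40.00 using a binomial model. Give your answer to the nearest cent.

Per-period risk-free factor R = e^0.08 = 1.0833; dividend-adjusted growth = e^(0.08−0.02) = 1.0618.
Risk-neutral probability p = (1.0618 − 0.8)/(1.45 − 0.8) = 0.2618/0.6500 = 0.4028
Terminal stock prices: S_u = 58, S_d = 32
Terminal payoffs (S − K): max(18, 0) = 18, max(-8, 0) = 0
Node 0 (S = 40): V_0 = e^(−0.08)·[0.4028·18.0000 + 0.5972·0.0000] = 6.6934

$6.69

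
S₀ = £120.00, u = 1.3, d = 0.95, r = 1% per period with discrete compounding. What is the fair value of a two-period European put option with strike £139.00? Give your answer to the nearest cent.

£20.66

Risk-neutral probability p = (1 + 0.01 − 0.95)/(1.3 − 0.95) = 0.0600/0.3500 = 0.1714
Terminal stock prices: S_uu = 202.8, S_ud = 148.2, S_dd = 108.3
Terminal payoffs (K − S): max(-63.8, 0) = 0, max(-9.2, 0) = 0, max(30.7, 0) = 30.7
Node u (S = 156): V_u = 1/1.01·[0.1714·0.0000 + 0.8286·0.0000] = 0.0000
Node d (S = 114): V_d = 1/1.01·[0.1714·0.0000 + 0.8286·30.7000] = 25.1853
Node 0 (S = 120): V_0 = 1/1.01·[0.1714·0.0000 + 0.8286·25.1853] = 20.6612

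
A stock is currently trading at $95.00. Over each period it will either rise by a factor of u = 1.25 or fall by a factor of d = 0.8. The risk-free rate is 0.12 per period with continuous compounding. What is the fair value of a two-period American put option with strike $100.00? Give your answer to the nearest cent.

Risk-neutral probability p = (e^0.12 − 0.8)/(1.25 − 0.8) = 0.3275/0.4500 = 0.7278
Terminal stock prices: S_uu = 148.4, S_ud = 95, S_dd = 60.8
Terminal payoffs (K − S): max(-48.44, 0) = 0, max(5, 0) = 5, max(39.2, 0) = 39.2
Node u (S = 118.8): continuation = e^(−0.12)·[0.7278·0.0000 + 0.2722·5.0000] = 1.2072; exercise value = 0.0000 ≤ continuation, so V_u = 1.2072
Node d (S = 76): continuation = e^(−0.12)·[0.7278·5.0000 + 0.2722·39.2000] = 12.6920; exercise value = 24.0000 > continuation, so V_d = 24.0000 (exercise)
Node 0 (S = 95): continuation = e^(−0.12)·[0.7278·1.2072 + 0.2722·24.0000] = 6.5739; exercise value = 5.0000 ≤ continuation, so V_0 = 6.5739

$6.57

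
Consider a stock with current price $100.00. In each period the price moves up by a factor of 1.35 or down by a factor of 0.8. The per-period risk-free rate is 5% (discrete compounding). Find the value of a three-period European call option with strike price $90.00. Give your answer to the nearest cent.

$28.96

Risk-neutral probability p = (1 + 0.05 − 0.8)/(1.35 − 0.8) = 0.2500/0.5500 = 0.4545
Terminal stock prices: S_uuu = 246, S_uud = 145.8, S_udd = 86.4, S_ddd = 51.2
Terminal payoffs (S − K): max(156, 0) = 156, max(55.8, 0) = 55.8, max(-3.6, 0) = 0, max(-38.8, 0) = 0
Node uu (S = 182.3): V_uu = 1/1.05·[0.4545·156.0375 + 0.5455·55.8000] = 96.5357
Node ud (S = 108): V_ud = 1/1.05·[0.4545·55.8000 + 0.5455·0.0000] = 24.1558
Node dd (S = 64): V_dd = 1/1.05·[0.4545·0.0000 + 0.5455·0.0000] = 0.0000
Node u (S = 135): V_u = 1/1.05·[0.4545·96.5357 + 0.5455·24.1558] = 54.3388
Node d (S = 80): V_d = 1/1.05·[0.4545·24.1558 + 0.5455·0.0000] = 10.4571
Node 0 (S = 100): V_0 = 1/1.05·[0.4545·54.3388 + 0.5455·10.4571] = 28.9556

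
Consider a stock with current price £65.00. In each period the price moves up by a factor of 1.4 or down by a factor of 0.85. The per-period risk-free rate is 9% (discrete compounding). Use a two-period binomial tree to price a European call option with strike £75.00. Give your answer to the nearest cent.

£9.37

Risk-neutral probability p = (1 + 0.09 − 0.85)/(1.4 − 0.85) = 0.2400/0.5500 = 0.4364
Terminal stock prices: S_uu = 127.4, S_ud = 77.35, S_dd = 46.96
Terminal payoffs (S − K): max(52.4, 0) = 52.4, max(2.35, 0) = 2.35, max(-28.04, 0) = 0
Node u (S = 91): V_u = 1/1.09·[0.4364·52.4000 + 0.5636·2.3500] = 22.1927
Node d (S = 55.25): V_d = 1/1.09·[0.4364·2.3500 + 0.5636·0.0000] = 0.9408
Node 0 (S = 65): V_0 = 1/1.09·[0.4364·22.1927 + 0.5636·0.9408] = 9.3709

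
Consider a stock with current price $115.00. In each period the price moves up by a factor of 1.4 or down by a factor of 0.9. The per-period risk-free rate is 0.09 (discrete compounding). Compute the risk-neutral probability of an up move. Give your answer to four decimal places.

Risk-neutral probability p = (1 + 0.09 − 0.9)/(1.4 − 0.9) = 0.1900/0.5000 = 0.3800

p = 0.3800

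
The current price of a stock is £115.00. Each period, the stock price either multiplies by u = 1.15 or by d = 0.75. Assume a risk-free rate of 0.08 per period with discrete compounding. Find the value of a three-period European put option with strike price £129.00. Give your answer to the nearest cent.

Risk-neutral probability p = (1 + 0.08 − 0.75)/(1.15 − 0.75) = 0.3300/0.4000 = 0.8250
Terminal stock prices: S_uuu = 174.9, S_uud = 114.1, S_udd = 74.39, S_ddd = 48.52
Terminal payoffs (K − S): max(-45.9, 0) = 0, max(14.93, 0) = 14.93, max(54.61, 0) = 54.61, max(80.48, 0) = 80.48
Node uu (S = 152.1): V_uu = 1/1.08·[0.8250·0.0000 + 0.1750·14.9344] = 2.4199
Node ud (S = 99.19): V_ud = 1/1.08·[0.8250·14.9344 + 0.1750·54.6094] = 20.2569
Node dd (S = 64.69): V_dd = 1/1.08·[0.8250·54.6094 + 0.1750·80.4844] = 54.7569
Node u (S = 132.2): V_u = 1/1.08·[0.8250·2.4199 + 0.1750·20.2569] = 5.1309
Node d (S = 86.25): V_d = 1/1.08·[0.8250·20.2569 + 0.1750·54.7569] = 24.3467
Node 0 (S = 115): V_0 = 1/1.08·[0.8250·5.1309 + 0.1750·24.3467] = 7.8645

£7.86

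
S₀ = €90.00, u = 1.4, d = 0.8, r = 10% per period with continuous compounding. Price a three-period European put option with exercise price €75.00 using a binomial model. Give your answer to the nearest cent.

Risk-neutral probability p = (e^0.1 − 0.8)/(1.4 − 0.8) = 0.3052/0.6000 = 0.5086
Terminal stock prices: S_uuu = 247, S_uud = 141.1, S_udd = 80.64, S_ddd = 46.08
Terminal payoffs (K − S): max(-172, 0) = 0, max(-66.12, 0) = 0, max(-5.64, 0) = 0, max(28.92, 0) = 28.92
Node uu (S = 176.4): V_uu = e^(−0.1)·[0.5086·0.0000 + 0.4914·0.0000] = 0.0000
Node ud (S = 100.8): V_ud = e^(−0.1)·[0.5086·0.0000 + 0.4914·0.0000] = 0.0000
Node dd (S = 57.6): V_dd = e^(−0.1)·[0.5086·0.0000 + 0.4914·28.9200] = 12.8584
Node u (S = 126): V_u = e^(−0.1)·[0.5086·0.0000 + 0.4914·0.0000] = 0.0000
Node d (S = 72): V_d = e^(−0.1)·[0.5086·0.0000 + 0.4914·12.8584] = 5.7171
Node 0 (S = 90): V_0 = e^(−0.1)·[0.5086·0.0000 + 0.4914·5.7171] = 2.5420

€2.54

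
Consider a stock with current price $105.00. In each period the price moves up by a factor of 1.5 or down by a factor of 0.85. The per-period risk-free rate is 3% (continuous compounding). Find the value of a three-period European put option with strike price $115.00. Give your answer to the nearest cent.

Risk-neutral probability p = (e^0.03 − 0.85)/(1.5 − 0.85) = 0.1805/0.6500 = 0.2776
Terminal stock prices: S_uuu = 354.4, S_uud = 200.8, S_udd = 113.8, S_ddd = 64.48
Terminal payoffs (K − S): max(-239.4, 0) = 0, max(-85.81, 0) = 0, max(1.206, 0) = 1.206, max(50.52, 0) = 50.52
Node uu (S = 236.2): V_uu = e^(−0.03)·[0.2776·0.0000 + 0.7224·0.0000] = 0.0000
Node ud (S = 133.9): V_ud = e^(−0.03)·[0.2776·0.0000 + 0.7224·1.2063] = 0.8456
Node dd (S = 75.86): V_dd = e^(−0.03)·[0.2776·1.2063 + 0.7224·50.5169] = 35.7387
Node u (S = 157.5): V_u = e^(−0.03)·[0.2776·0.0000 + 0.7224·0.8456] = 0.5928
Node d (S = 89.25): V_d = e^(−0.03)·[0.2776·0.8456 + 0.7224·35.7387] = 25.2817
Node 0 (S = 105): V_0 = e^(−0.03)·[0.2776·0.5928 + 0.7224·25.2817] = 17.8829

$17.88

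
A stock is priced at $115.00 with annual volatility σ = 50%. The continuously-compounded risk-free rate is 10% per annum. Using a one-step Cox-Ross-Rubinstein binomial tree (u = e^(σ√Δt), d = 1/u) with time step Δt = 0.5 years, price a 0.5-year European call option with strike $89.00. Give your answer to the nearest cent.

CRR parameters: u = e^(σ√Δt) = e^(0.5·√0.5) = 1.4241, d = 1/u = 0.7022
Per-period rate: rΔt = 0.1·0.5 = 0.05, so R = e^0.05 = 1.0513
Risk-neutral probability p = (e^0.05 − 0.7022)/(1.4241 − 0.7022) = 0.3491/0.7219 = 0.4835
Terminal stock prices: S_u = 163.8, S_d = 80.75
Terminal payoffs (S − K): max(74.77, 0) = 74.77, max(-8.248, 0) = 0
Node 0 (S = 115): V_0 = e^(−0.05)·[0.4835·74.7737 + 0.5165·0.0000] = 34.3927

$34.39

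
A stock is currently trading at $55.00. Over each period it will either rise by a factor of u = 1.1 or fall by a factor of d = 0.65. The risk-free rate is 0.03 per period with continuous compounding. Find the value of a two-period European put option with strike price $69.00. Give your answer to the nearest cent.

$9.98

Risk-neutral probability p = (e^0.03 − 0.65)/(1.1 − 0.65) = 0.3805/0.4500 = 0.8455
Terminal stock prices: S_uu = 66.55, S_ud = 39.33, S_dd = 23.24
Terminal payoffs (K − S): max(2.45, 0) = 2.45, max(29.67, 0) = 29.67, max(45.76, 0) = 45.76
Node u (S = 60.5): V_u = e^(−0.03)·[0.8455·2.4500 + 0.1545·29.6750] = 6.4607
Node d (S = 35.75): V_d = e^(−0.03)·[0.8455·29.6750 + 0.1545·45.7625] = 31.2107
Node 0 (S = 55): V_0 = e^(−0.03)·[0.8455·6.4607 + 0.1545·31.2107] = 9.9818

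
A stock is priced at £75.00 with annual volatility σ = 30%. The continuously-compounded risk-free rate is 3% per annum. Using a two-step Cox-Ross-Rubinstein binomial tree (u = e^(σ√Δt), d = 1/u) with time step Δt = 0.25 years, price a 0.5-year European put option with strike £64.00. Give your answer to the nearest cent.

CRR parameters: u = e^(σ√Δt) = e^(0.3·√0.25) = 1.1618, d = 1/u = 0.8607
Per-period rate: rΔt = 0.03·0.25 = 0.0075, so R = e^0.0075 = 1.0075
Risk-neutral probability p = (e^0.0075 − 0.8607)/(1.1618 − 0.8607) = 0.1468/0.3011 = 0.4876
Terminal stock prices: S_uu = 101.2, S_ud = 75, S_dd = 55.56
Terminal payoffs (K − S): max(-37.24, 0) = 0, max(-11, 0) = 0, max(8.439, 0) = 8.439
Node u (S = 87.14): V_u = e^(−0.0075)·[0.4876·0.0000 + 0.5124·0.0000] = 0.0000
Node d (S = 64.55): V_d = e^(−0.0075)·[0.4876·0.0000 + 0.5124·8.4386] = 4.2919
Node 0 (S = 75): V_0 = e^(−0.0075)·[0.4876·0.0000 + 0.5124·4.2919] = 2.1829

£2.18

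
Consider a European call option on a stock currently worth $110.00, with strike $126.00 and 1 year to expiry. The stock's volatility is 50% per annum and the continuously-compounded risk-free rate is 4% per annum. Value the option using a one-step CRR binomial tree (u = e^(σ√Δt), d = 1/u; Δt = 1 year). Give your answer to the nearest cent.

CRR parameters: u = e^(σ√Δt) = e^(0.5·√1) = 1.6487, d = 1/u = 0.6065
Per-period rate: rΔt = 0.04·1 = 0.04, so R = e^0.04 = 1.0408
Risk-neutral probability p = (e^0.04 − 0.6065)/(1.6487 − 0.6065) = 0.4343/1.0422 = 0.4167
Terminal stock prices: S_u = 181.4, S_d = 66.72
Terminal payoffs (S − K): max(55.36, 0) = 55.36, max(-59.28, 0) = 0
Node 0 (S = 110): V_0 = e^(−0.04)·[0.4167·55.3593 + 0.5833·0.0000] = 22.1637

$22.16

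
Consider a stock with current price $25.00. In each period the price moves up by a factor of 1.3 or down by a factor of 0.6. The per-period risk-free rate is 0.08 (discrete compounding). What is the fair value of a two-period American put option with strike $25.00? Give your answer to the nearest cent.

$3.93

Risk-neutral probability p = (1 + 0.08 − 0.6)/(1.3 − 0.6) = 0.4800/0.7000 = 0.6857
Terminal stock prices: S_uu = 42.25, S_ud = 19.5, S_dd = 9
Terminal payoffs (K − S): max(-17.25, 0) = 0, max(5.5, 0) = 5.5, max(16, 0) = 16
Node u (S = 32.5): continuation = 1/1.08·[0.6857·0.0000 + 0.3143·5.5000] = 1.6005; exercise value = 0.0000 ≤ continuation, so V_u = 1.6005
Node d (S = 15): continuation = 1/1.08·[0.6857·5.5000 + 0.3143·16.0000] = 8.1481; exercise value = 10.0000 > continuation, so V_d = 10.0000 (exercise)
Node 0 (S = 25): continuation = 1/1.08·[0.6857·1.6005 + 0.3143·10.0000] = 3.9263; exercise value = 0.0000 ≤ continuation, so V_0 = 3.9263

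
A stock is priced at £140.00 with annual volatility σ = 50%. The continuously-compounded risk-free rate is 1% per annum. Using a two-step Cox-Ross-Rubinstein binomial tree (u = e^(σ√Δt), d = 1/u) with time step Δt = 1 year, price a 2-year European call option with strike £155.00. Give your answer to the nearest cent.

CRR parameters: u = e^(σ√Δt) = e^(0.5·√1) = 1.6487, d = 1/u = 0.6065
Per-period rate: rΔt = 0.01·1 = 0.01, so R = e^0.01 = 1.0101
Risk-neutral probability p = (e^0.01 − 0.6065)/(1.6487 − 0.6065) = 0.4035/1.0422 = 0.3872
Terminal stock prices: S_uu = 380.6, S_ud = 140, S_dd = 51.5
Terminal payoffs (S − K): max(225.6, 0) = 225.6, max(-15, 0) = 0, max(-103.5, 0) = 0
Node u (S = 230.8): V_u = e^(−0.01)·[0.3872·225.5595 + 0.6128·0.0000] = 86.4640
Node d (S = 84.91): V_d = e^(−0.01)·[0.3872·0.0000 + 0.6128·0.0000] = 0.0000
Node 0 (S = 140): V_0 = e^(−0.01)·[0.3872·86.4640 + 0.6128·0.0000] = 33.1444

£33.14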